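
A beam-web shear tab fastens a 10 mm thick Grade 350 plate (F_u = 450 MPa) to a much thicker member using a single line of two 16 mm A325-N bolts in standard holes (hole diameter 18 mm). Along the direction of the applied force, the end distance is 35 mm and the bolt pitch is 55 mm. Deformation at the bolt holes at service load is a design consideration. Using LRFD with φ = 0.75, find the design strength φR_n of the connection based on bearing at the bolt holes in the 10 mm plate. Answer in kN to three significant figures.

Per bolt r_n = 1.2 l_c t F_u ≤ 2.4 d t F_u; upper limit = 2.4 × 16 × 10 × 450 / 1000 = 172.8 kN.
Edge bolt: l_c = 35 − 18/2 = 26 mm → 1.2 × 26 × 10 × 450 / 1000 = 140.4 → r_n = 140.4 kN.
Interior bolts: l_c = 55 − 18 = 37 mm → 1.2 × 37 × 10 × 450 / 1000 = 199.8 → r_n = 172.8 kN.
R_n = 1 × 140.4 + 1 × 172.8 = 313.2 kN.
Design strength φR_n = 0.75 × 313.2 = 235 kN.

235 kN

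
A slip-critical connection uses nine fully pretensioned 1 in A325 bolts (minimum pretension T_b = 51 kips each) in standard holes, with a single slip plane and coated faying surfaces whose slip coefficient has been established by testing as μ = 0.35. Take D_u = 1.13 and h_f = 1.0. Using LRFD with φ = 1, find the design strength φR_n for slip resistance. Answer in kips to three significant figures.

182 kips

R_n = μ · D_u · h_f · T_b · n_s · n_b = 0.35 × 1.13 × 1.0 × 51 × 1 × 9 = 181.5 kips.
Design strength φR_n = 1 × 181.5 = 182 kips.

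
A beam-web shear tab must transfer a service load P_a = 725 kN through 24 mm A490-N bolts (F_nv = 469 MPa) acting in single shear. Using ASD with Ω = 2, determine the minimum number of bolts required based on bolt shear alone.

7 bolts

A_b = π·24²/4 = 452.4 mm².
Per-bolt allowable strength R_n/Ω = 469 × 452.4 × 1 / 1000 / 2 = 106.1 kN.
n ≥ 725 / 106.1 = 6.834 → use 7 bolts.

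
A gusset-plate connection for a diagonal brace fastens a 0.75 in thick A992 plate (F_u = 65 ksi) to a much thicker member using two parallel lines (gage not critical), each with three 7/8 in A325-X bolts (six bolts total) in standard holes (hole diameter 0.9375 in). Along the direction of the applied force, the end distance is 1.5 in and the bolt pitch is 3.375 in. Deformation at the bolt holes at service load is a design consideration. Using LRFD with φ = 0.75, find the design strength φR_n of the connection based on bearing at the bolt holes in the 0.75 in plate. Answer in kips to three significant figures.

Per bolt r_n = 1.2 l_c t F_u ≤ 2.4 d t F_u; upper limit = 2.4 × 0.875 × 0.75 × 65 = 102.4 kips.
Edge bolt: l_c = 1.5 − 0.9375/2 = 1.031 in → 1.2 × 1.031 × 0.75 × 65 = 60.33 → r_n = 60.33 kips.
Interior bolts: l_c = 3.375 − 0.9375 = 2.438 in → 1.2 × 2.438 × 0.75 × 65 = 142.6 → r_n = 102.4 kips.
R_n = 2 × 60.33 + 4 × 102.4 = 530.2 kips.
Design strength φR_n = 0.75 × 530.2 = 398 kips.

398 kips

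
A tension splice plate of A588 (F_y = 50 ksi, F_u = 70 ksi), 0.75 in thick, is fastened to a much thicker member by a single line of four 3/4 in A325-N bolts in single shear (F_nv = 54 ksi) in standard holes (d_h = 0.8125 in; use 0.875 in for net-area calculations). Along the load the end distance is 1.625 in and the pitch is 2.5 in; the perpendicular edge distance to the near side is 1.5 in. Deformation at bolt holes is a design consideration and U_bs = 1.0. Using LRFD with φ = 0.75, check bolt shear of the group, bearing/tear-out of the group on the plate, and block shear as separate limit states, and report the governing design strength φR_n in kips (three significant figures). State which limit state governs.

71.6 kips (bolt shear governs)

Bolt shear: A_b = π·0.75²/4 = 0.4418 in²; R_n = 54 × 0.4418 × 4 × 1 = 95.43 kips → 0.75 × 95.43 = 71.6 kips.
Bearing: edge l_c = 1.219, r_n = 76.78 kips; interior l_c = 1.688, r_n = 94.5 kips; R_n = 76.78 + 3·94.5 = 360.3 kips → 270 kips.
Block shear: A_gv = 6.844, A_nv = 4.547, A_nt = 0.7969 in²; R_n = min(0.6F_uA_nv, 0.6F_yA_gv) + U_bs·F_u·A_nt = 246.8 kips → 185 kips.
Bolt shear governs: 71.6 kips.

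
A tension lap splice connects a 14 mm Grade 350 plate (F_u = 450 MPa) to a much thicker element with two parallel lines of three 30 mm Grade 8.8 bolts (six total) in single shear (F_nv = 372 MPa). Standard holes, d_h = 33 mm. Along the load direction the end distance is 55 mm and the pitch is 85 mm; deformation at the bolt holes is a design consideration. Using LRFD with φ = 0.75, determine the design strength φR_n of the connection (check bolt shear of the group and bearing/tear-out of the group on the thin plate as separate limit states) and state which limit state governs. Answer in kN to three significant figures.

Bolt shear: A_b = π·30²/4 = 706.9 mm²; R_n = 372 × 706.9 × 6 × 1 / 1000 = 1578 kN → 0.75 × 1578 = 1180 kN.
Bearing (1.2 l_c t F_u ≤ 2.4 d t F_u): upper limit = 2.4·30·14·450 / 1000 = 453.6 kN.
  Edge l_c = 55 − 33/2 = 38.5 → r_n = 291.1 kN; interior l_c = 85 − 33 = 52 → r_n = 393.1 kN.
  R_n,bearing = 2·291.1 + 4·393.1 = 2155 kN → 0.75 × 2155 = 1620 kN.
Bolt shear governs: 1180 kN.

1180 kN (bolt shear governs)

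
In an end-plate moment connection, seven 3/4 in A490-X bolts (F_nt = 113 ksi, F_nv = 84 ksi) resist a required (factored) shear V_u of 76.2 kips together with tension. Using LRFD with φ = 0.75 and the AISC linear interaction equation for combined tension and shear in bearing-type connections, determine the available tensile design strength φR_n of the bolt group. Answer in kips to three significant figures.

238 kips

A_b = π·0.75²/4 = 0.4418 in²; f_rv = 76.2 / (7 × 0.4418) = 24.64 ksi.
F'_nt = 1.3 F_nt − (F_nt / φF_nv) f_rv = 1.3·113 − (113/(0.75·84))·24.64 = 102.7 ksi, capped at F_nt → F'_nt = 102.7 ksi.
R_n = F'_nt · A_b · n = 102.7 × 0.4418 × 7 = 317.6 kips.
Design strength φR_n = 0.75 × 317.6 = 238 kips.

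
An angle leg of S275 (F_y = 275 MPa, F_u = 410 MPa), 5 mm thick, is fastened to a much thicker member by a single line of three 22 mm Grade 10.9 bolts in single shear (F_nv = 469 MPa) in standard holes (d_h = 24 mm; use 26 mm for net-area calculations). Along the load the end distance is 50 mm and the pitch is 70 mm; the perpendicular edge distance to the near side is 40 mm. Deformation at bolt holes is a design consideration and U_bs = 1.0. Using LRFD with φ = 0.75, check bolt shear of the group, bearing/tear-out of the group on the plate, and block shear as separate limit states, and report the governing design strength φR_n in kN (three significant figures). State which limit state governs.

157 kN (block shear governs)

Bolt shear: A_b = π·22²/4 = 380.1 mm²; R_n = 469 × 380.1 × 3 × 1 / 1000 = 534.8 kN → 0.75 × 534.8 = 401 kN.
Bearing: edge l_c = 38, r_n = 93.48 kN; interior l_c = 46, r_n = 108.2 kN; R_n = 93.48 + 2·108.2 = 310 kN → 232 kN.
Block shear: A_gv = 950, A_nv = 625, A_nt = 135 mm²; R_n = min(0.6F_uA_nv, 0.6F_yA_gv) + U_bs·F_u·A_nt = 209.1 kN → 157 kN.
Block shear governs: 157 kN.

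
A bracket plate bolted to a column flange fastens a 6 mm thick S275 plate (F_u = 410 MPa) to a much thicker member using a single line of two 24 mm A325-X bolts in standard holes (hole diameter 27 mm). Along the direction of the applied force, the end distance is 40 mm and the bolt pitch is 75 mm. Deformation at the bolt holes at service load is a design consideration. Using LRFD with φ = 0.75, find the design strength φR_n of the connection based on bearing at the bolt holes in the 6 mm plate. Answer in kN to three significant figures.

Per bolt r_n = 1.2 l_c t F_u ≤ 2.4 d t F_u; upper limit = 2.4 × 24 × 6 × 410 / 1000 = 141.7 kN.
Edge bolt: l_c = 40 − 27/2 = 26.5 mm → 1.2 × 26.5 × 6 × 410 / 1000 = 78.23 → r_n = 78.23 kN.
Interior bolts: l_c = 75 − 27 = 48 mm → 1.2 × 48 × 6 × 410 / 1000 = 141.7 → r_n = 141.7 kN.
R_n = 1 × 78.23 + 1 × 141.7 = 219.9 kN.
Design strength φR_n = 0.75 × 219.9 = 165 kN.

165 kN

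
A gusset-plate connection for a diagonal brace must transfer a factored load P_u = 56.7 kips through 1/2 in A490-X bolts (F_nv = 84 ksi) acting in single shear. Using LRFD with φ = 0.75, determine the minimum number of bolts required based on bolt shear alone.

5 bolts

A_b = π·0.5²/4 = 0.1963 in².
Per-bolt design strength φR_n = 0.75 × 84 × 0.1963 × 1 = 12.37 kips.
n ≥ 56.7 / 12.37 = 4.584 → use 5 bolts.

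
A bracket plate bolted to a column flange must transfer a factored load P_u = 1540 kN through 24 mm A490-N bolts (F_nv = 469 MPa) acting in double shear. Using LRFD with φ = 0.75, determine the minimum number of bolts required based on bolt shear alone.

5 bolts

A_b = π·24²/4 = 452.4 mm².
Per-bolt design strength φR_n = 0.75 × 469 × 452.4 × 2 / 1000 = 318.3 kN.
n ≥ 1540 / 318.3 = 4.839 → use 5 bolts.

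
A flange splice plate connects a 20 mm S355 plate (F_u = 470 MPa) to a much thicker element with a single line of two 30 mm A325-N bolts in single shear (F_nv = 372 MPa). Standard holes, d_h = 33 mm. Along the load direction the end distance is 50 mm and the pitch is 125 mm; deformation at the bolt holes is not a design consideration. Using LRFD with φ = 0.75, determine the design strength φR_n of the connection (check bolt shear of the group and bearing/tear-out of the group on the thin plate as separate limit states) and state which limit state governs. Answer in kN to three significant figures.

Bolt shear: A_b = π·30²/4 = 706.9 mm²; R_n = 372 × 706.9 × 2 × 1 / 1000 = 525.9 kN → 0.75 × 525.9 = 394 kN.
Bearing (1.5 l_c t F_u ≤ 3.0 d t F_u): upper limit = 3.0·30·20·470 / 1000 = 846 kN.
  Edge l_c = 50 − 33/2 = 33.5 → r_n = 472.4 kN; interior l_c = 125 − 33 = 92 → r_n = 846 kN.
  R_n,bearing = 1·472.4 + 1·846 = 1318 kN → 0.75 × 1318 = 989 kN.
Bolt shear governs: 394 kN.

394 kN (bolt shear governs)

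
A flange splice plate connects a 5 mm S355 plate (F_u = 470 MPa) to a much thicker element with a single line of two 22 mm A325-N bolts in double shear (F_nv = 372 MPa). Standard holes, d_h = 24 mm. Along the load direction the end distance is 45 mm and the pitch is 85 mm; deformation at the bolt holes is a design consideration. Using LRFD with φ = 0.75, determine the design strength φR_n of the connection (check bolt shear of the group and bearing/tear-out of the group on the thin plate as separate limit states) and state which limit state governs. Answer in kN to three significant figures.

163 kN (bearing governs)

Bolt shear: A_b = π·22²/4 = 380.1 mm²; R_n = 372 × 380.1 × 2 × 2 / 1000 = 565.6 kN → 0.75 × 565.6 = 424 kN.
Bearing (1.2 l_c t F_u ≤ 2.4 d t F_u): upper limit = 2.4·22·5·470 / 1000 = 124.1 kN.
  Edge l_c = 45 − 24/2 = 33 → r_n = 93.06 kN; interior l_c = 85 − 24 = 61 → r_n = 124.1 kN.
  R_n,bearing = 1·93.06 + 1·124.1 = 217.1 kN → 0.75 × 217.1 = 163 kN.
Bearing governs: 163 kN.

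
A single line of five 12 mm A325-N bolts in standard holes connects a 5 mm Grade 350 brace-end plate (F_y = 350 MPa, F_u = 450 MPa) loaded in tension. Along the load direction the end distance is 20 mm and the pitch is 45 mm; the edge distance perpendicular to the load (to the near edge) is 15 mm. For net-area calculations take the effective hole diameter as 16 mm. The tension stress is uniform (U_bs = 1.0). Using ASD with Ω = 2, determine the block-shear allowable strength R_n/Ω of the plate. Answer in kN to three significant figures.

Shear plane L_v = 20 + 4·45 = 200 mm; A_gv = 200 × 5 = 1000 mm².
A_nv = (200 − 4.5·16) × 5 = 640 mm².
A_nt = (15 − 0.5·16) × 5 = 35 mm².
0.6 F_u A_nv = 172.8 kN; 0.6 F_y A_gv = 210 kN → shear rupture governs the shear term.
R_n = 172.8 + 1.0 × 450 × 35 / 1000 = 188.6 kN.
Allowable strength R_n/Ω = 188.6 / 2 = 94.3 kN.

94.3 kN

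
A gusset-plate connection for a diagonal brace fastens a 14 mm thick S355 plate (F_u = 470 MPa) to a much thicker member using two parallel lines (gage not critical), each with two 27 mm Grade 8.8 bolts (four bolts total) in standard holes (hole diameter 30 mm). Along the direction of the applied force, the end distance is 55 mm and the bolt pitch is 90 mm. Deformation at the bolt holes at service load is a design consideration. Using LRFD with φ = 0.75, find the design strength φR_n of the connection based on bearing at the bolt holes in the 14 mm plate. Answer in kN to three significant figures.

1110 kN

Per bolt r_n = 1.2 l_c t F_u ≤ 2.4 d t F_u; upper limit = 2.4 × 27 × 14 × 470 / 1000 = 426.4 kN.
Edge bolt: l_c = 55 − 30/2 = 40 mm → 1.2 × 40 × 14 × 470 / 1000 = 315.8 → r_n = 315.8 kN.
Interior bolts: l_c = 90 − 30 = 60 mm → 1.2 × 60 × 14 × 470 / 1000 = 473.8 → r_n = 426.4 kN.
R_n = 2 × 315.8 + 2 × 426.4 = 1484 kN.
Design strength φR_n = 0.75 × 1484 = 1110 kN.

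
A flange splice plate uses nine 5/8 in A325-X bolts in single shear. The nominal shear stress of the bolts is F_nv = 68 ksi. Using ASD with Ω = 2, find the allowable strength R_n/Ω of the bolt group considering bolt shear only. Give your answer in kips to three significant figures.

93.9 kips

A_b = π × 0.625² / 4 = 0.3068 in².
R_n = F_nv · A_b · n · n_s = 68 × 0.3068 × 9 × 1 = 187.8 kips.
Allowable strength R_n/Ω = 187.8 / 2 = 93.9 kips.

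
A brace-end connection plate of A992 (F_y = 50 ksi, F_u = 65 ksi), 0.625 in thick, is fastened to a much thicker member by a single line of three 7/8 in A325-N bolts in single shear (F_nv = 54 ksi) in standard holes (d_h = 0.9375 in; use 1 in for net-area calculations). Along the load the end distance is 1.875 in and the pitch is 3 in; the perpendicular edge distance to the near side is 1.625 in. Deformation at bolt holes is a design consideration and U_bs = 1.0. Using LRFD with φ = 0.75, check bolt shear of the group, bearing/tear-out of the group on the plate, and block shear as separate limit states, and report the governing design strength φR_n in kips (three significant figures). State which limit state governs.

73.1 kips (bolt shear governs)

Bolt shear: A_b = π·0.875²/4 = 0.6013 in²; R_n = 54 × 0.6013 × 3 × 1 = 97.41 kips → 0.75 × 97.41 = 73.1 kips.
Bearing: edge l_c = 1.406, r_n = 68.55 kips; interior l_c = 2.062, r_n = 85.31 kips; R_n = 68.55 + 2·85.31 = 239.2 kips → 179 kips.
Block shear: A_gv = 4.922, A_nv = 3.359, A_nt = 0.7031 in²; R_n = min(0.6F_uA_nv, 0.6F_yA_gv) + U_bs·F_u·A_nt = 176.7 kips → 133 kips.
Bolt shear governs: 73.1 kips.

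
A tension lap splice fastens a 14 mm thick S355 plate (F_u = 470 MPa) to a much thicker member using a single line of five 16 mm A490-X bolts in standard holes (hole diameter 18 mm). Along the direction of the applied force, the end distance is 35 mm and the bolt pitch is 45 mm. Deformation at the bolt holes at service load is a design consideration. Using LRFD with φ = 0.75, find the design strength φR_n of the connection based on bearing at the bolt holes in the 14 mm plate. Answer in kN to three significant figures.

794 kN

Per bolt r_n = 1.2 l_c t F_u ≤ 2.4 d t F_u; upper limit = 2.4 × 16 × 14 × 470 / 1000 = 252.7 kN.
Edge bolt: l_c = 35 − 18/2 = 26 mm → 1.2 × 26 × 14 × 470 / 1000 = 205.3 → r_n = 205.3 kN.
Interior bolts: l_c = 45 − 18 = 27 mm → 1.2 × 27 × 14 × 470 / 1000 = 213.2 → r_n = 213.2 kN.
R_n = 1 × 205.3 + 4 × 213.2 = 1058 kN.
Design strength φR_n = 0.75 × 1058 = 794 kN.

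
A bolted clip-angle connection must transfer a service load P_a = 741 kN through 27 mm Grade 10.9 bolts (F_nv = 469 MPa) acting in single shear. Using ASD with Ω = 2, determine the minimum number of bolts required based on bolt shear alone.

6 bolts

A_b = π·27²/4 = 572.6 mm².
Per-bolt allowable strength R_n/Ω = 469 × 572.6 × 1 / 1000 / 2 = 134.3 kN.
n ≥ 741 / 134.3 = 5.519 → use 6 bolts.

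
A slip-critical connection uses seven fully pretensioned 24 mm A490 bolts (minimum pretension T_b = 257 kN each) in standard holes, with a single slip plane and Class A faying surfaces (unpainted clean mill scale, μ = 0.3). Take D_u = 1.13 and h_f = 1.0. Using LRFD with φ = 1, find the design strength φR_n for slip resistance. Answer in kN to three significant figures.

610 kN

R_n = μ · D_u · h_f · T_b · n_s · n_b = 0.3 × 1.13 × 1.0 × 257 × 1 × 7 = 609.9 kN.
Design strength φR_n = 1 × 609.9 = 610 kN.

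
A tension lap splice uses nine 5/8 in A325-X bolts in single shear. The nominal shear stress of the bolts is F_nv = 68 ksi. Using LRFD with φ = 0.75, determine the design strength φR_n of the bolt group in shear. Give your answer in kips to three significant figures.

A_b = π × 0.625² / 4 = 0.3068 in².
R_n = F_nv · A_b · n · n_s = 68 × 0.3068 × 9 × 1 = 187.8 kips.
Design strength φR_n = 0.75 × 187.8 = 141 kips.

141 kips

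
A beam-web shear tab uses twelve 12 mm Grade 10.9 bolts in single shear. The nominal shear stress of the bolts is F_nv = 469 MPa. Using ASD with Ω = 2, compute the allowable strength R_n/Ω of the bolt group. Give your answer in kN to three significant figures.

318 kN

A_b = π × 12² / 4 = 113.1 mm².
R_n = F_nv · A_b · n · n_s = 469 × 113.1 × 12 × 1 / 1000 = 636.5 kN.
Allowable strength R_n/Ω = 636.5 / 2 = 318 kN.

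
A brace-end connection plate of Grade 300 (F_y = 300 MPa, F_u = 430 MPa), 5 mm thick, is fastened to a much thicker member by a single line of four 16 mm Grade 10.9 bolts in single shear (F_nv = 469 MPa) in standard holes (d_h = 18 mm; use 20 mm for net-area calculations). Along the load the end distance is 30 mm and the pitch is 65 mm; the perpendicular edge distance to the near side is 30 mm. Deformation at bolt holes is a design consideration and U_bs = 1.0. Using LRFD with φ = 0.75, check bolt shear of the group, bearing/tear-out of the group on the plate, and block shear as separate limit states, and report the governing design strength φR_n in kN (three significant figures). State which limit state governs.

Bolt shear: A_b = π·16²/4 = 201.1 mm²; R_n = 469 × 201.1 × 4 × 1 / 1000 = 377.2 kN → 0.75 × 377.2 = 283 kN.
Bearing: edge l_c = 21, r_n = 54.18 kN; interior l_c = 47, r_n = 82.56 kN; R_n = 54.18 + 3·82.56 = 301.9 kN → 226 kN.
Block shear: A_gv = 1125, A_nv = 775, A_nt = 100 mm²; R_n = min(0.6F_uA_nv, 0.6F_yA_gv) + U_bs·F_u·A_nt = 243 kN → 182 kN.
Block shear governs: 182 kN.

182 kN (block shear governs)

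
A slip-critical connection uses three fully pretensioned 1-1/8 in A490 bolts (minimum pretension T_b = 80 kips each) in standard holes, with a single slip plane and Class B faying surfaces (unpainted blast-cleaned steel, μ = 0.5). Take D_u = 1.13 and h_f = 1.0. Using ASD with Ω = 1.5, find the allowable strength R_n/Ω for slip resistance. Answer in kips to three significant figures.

90.4 kips

R_n = μ · D_u · h_f · T_b · n_s · n_b = 0.5 × 1.13 × 1.0 × 80 × 1 × 3 = 135.6 kips.
Allowable strength R_n/Ω = 135.6 / 1.5 = 90.4 kips.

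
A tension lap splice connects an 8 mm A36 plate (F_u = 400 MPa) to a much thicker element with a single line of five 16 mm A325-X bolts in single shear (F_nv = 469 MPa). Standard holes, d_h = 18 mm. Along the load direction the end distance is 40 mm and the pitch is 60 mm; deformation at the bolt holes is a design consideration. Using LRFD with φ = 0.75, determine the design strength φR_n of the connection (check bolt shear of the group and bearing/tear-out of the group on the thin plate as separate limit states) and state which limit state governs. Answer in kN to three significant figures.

Bolt shear: A_b = π·16²/4 = 201.1 mm²; R_n = 469 × 201.1 × 5 × 1 / 1000 = 471.5 kN → 0.75 × 471.5 = 354 kN.
Bearing (1.2 l_c t F_u ≤ 2.4 d t F_u): upper limit = 2.4·16·8·400 / 1000 = 122.9 kN.
  Edge l_c = 40 − 18/2 = 31 → r_n = 119 kN; interior l_c = 60 − 18 = 42 → r_n = 122.9 kN.
  R_n,bearing = 1·119 + 4·122.9 = 610.6 kN → 0.75 × 610.6 = 458 kN.
Bolt shear governs: 354 kN.

354 kN (bolt shear governs)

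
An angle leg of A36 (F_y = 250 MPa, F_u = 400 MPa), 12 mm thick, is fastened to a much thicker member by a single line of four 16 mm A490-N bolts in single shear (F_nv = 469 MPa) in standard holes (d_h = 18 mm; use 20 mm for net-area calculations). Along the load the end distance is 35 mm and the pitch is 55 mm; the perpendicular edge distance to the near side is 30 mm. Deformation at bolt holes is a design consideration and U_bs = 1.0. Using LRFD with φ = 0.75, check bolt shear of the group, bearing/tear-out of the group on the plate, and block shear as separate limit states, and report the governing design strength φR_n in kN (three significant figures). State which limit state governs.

Bolt shear: A_b = π·16²/4 = 201.1 mm²; R_n = 469 × 201.1 × 4 × 1 / 1000 = 377.2 kN → 0.75 × 377.2 = 283 kN.
Bearing: edge l_c = 26, r_n = 149.8 kN; interior l_c = 37, r_n = 184.3 kN; R_n = 149.8 + 3·184.3 = 702.7 kN → 527 kN.
Block shear: A_gv = 2400, A_nv = 1560, A_nt = 240 mm²; R_n = min(0.6F_uA_nv, 0.6F_yA_gv) + U_bs·F_u·A_nt = 456 kN → 342 kN.
Bolt shear governs: 283 kN.

283 kN (bolt shear governs)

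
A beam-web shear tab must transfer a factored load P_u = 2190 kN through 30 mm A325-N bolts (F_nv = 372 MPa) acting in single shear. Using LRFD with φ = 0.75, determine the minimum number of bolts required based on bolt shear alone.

A_b = π·30²/4 = 706.9 mm².
Per-bolt design strength φR_n = 0.75 × 372 × 706.9 × 1 / 1000 = 197.2 kN.
n ≥ 2190 / 197.2 = 11.1 → use 12 bolts.

12 bolts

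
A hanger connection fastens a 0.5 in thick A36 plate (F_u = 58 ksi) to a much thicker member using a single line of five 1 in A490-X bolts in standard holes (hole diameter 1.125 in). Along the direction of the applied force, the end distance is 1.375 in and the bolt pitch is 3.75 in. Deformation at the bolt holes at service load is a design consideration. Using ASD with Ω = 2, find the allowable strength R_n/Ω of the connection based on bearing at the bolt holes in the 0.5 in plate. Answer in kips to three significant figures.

153 kips

Per bolt r_n = 1.2 l_c t F_u ≤ 2.4 d t F_u; upper limit = 2.4 × 1 × 0.5 × 58 = 69.6 kips.
Edge bolt: l_c = 1.375 − 1.125/2 = 0.8125 in → 1.2 × 0.8125 × 0.5 × 58 = 28.27 → r_n = 28.27 kips.
Interior bolts: l_c = 3.75 − 1.125 = 2.625 in → 1.2 × 2.625 × 0.5 × 58 = 91.35 → r_n = 69.6 kips.
R_n = 1 × 28.27 + 4 × 69.6 = 306.7 kips.
Allowable strength R_n/Ω = 306.7 / 2 = 153 kips.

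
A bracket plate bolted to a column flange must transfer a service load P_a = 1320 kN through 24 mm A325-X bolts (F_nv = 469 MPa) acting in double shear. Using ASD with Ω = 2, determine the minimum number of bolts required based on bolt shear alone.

7 bolts

A_b = π·24²/4 = 452.4 mm².
Per-bolt allowable strength R_n/Ω = 469 × 452.4 × 2 / 1000 / 2 = 212.2 kN.
n ≥ 1320 / 212.2 = 6.221 → use 7 bolts.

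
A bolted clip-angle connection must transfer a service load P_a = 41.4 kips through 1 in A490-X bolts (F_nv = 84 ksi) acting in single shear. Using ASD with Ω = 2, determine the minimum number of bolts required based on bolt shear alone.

2 bolts

A_b = π·1²/4 = 0.7854 in².
Per-bolt allowable strength R_n/Ω = 84 × 0.7854 × 1 / 2 = 32.99 kips.
n ≥ 41.4 / 32.99 = 1.255 → use 2 bolts.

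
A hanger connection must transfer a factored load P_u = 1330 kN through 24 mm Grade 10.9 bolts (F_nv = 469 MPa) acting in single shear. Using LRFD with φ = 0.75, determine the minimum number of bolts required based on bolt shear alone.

9 bolts

A_b = π·24²/4 = 452.4 mm².
Per-bolt design strength φR_n = 0.75 × 469 × 452.4 × 1 / 1000 = 159.1 kN.
n ≥ 1330 / 159.1 = 8.358 → use 9 bolts.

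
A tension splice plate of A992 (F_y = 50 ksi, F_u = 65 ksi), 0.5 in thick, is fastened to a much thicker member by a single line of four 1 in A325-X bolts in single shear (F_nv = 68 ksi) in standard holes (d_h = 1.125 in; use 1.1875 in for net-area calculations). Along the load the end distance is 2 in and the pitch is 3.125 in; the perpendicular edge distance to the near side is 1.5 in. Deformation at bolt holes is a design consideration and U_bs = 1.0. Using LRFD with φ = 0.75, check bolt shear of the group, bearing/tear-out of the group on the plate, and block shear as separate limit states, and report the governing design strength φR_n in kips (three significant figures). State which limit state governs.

Bolt shear: A_b = π·1²/4 = 0.7854 in²; R_n = 68 × 0.7854 × 4 × 1 = 213.6 kips → 0.75 × 213.6 = 160 kips.
Bearing: edge l_c = 1.438, r_n = 56.06 kips; interior l_c = 2, r_n = 78 kips; R_n = 56.06 + 3·78 = 290.1 kips → 218 kips.
Block shear: A_gv = 5.688, A_nv = 3.609, A_nt = 0.4531 in²; R_n = min(0.6F_uA_nv, 0.6F_yA_gv) + U_bs·F_u·A_nt = 170.2 kips → 128 kips.
Block shear governs: 128 kips.

128 kips (block shear governs)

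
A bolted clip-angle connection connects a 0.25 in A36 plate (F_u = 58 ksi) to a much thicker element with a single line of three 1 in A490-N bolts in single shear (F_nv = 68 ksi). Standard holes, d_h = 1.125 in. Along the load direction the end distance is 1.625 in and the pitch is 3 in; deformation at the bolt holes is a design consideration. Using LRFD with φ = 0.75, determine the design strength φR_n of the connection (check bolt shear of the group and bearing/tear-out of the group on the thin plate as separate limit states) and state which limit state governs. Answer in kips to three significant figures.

62.8 kips (bearing governs)

Bolt shear: A_b = π·1²/4 = 0.7854 in²; R_n = 68 × 0.7854 × 3 × 1 = 160.2 kips → 0.75 × 160.2 = 120 kips.
Bearing (1.2 l_c t F_u ≤ 2.4 d t F_u): upper limit = 2.4·1·0.25·58 = 34.8 kips.
  Edge l_c = 1.625 − 1.125/2 = 1.062 → r_n = 18.49 kips; interior l_c = 3 − 1.125 = 1.875 → r_n = 32.62 kips.
  R_n,bearing = 1·18.49 + 2·32.62 = 83.74 kips → 0.75 × 83.74 = 62.8 kips.
Bearing governs: 62.8 kips.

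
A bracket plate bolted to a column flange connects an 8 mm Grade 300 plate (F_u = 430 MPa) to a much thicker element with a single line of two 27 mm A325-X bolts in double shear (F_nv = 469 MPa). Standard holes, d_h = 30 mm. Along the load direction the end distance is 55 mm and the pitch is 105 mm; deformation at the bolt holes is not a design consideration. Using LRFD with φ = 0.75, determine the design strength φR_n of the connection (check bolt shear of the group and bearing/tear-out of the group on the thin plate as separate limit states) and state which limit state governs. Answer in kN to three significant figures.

Bolt shear: A_b = π·27²/4 = 572.6 mm²; R_n = 469 × 572.6 × 2 × 2 / 1000 = 1074 kN → 0.75 × 1074 = 806 kN.
Bearing (1.5 l_c t F_u ≤ 3.0 d t F_u): upper limit = 3.0·27·8·430 / 1000 = 278.6 kN.
  Edge l_c = 55 − 30/2 = 40 → r_n = 206.4 kN; interior l_c = 105 − 30 = 75 → r_n = 278.6 kN.
  R_n,bearing = 1·206.4 + 1·278.6 = 485 kN → 0.75 × 485 = 364 kN.
Bearing governs: 364 kN.

364 kN (bearing governs)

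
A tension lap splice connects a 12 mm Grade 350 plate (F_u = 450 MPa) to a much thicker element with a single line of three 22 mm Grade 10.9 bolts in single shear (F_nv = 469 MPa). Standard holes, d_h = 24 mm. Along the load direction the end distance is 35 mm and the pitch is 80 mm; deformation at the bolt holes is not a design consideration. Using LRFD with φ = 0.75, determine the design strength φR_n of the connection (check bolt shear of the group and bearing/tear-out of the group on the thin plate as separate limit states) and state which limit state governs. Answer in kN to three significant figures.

Bolt shear: A_b = π·22²/4 = 380.1 mm²; R_n = 469 × 380.1 × 3 × 1 / 1000 = 534.8 kN → 0.75 × 534.8 = 401 kN.
Bearing (1.5 l_c t F_u ≤ 3.0 d t F_u): upper limit = 3.0·22·12·450 / 1000 = 356.4 kN.
  Edge l_c = 35 − 24/2 = 23 → r_n = 186.3 kN; interior l_c = 80 − 24 = 56 → r_n = 356.4 kN.
  R_n,bearing = 1·186.3 + 2·356.4 = 899.1 kN → 0.75 × 899.1 = 674 kN.
Bolt shear governs: 401 kN.

401 kN (bolt shear governs)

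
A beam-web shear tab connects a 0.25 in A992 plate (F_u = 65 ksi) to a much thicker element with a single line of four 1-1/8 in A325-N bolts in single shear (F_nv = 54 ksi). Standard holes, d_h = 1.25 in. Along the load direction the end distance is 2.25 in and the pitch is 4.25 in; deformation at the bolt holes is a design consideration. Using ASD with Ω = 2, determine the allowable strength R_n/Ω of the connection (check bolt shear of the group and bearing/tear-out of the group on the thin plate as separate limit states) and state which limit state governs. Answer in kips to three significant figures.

Bolt shear: A_b = π·1.125²/4 = 0.994 in²; R_n = 54 × 0.994 × 4 × 1 = 214.7 kips → 214.7 / 2 = 107 kips.
Bearing (1.2 l_c t F_u ≤ 2.4 d t F_u): upper limit = 2.4·1.125·0.25·65 = 43.87 kips.
  Edge l_c = 2.25 − 1.25/2 = 1.625 → r_n = 31.69 kips; interior l_c = 4.25 − 1.25 = 3 → r_n = 43.87 kips.
  R_n,bearing = 1·31.69 + 3·43.87 = 163.3 kips → 163.3 / 2 = 81.7 kips.
Bearing governs: 81.7 kips.

81.7 kips (bearing governs)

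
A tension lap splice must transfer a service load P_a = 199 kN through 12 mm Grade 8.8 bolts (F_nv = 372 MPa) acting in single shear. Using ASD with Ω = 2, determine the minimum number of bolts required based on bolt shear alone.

A_b = π·12²/4 = 113.1 mm².
Per-bolt allowable strength R_n/Ω = 372 × 113.1 × 1 / 1000 / 2 = 21.04 kN.
n ≥ 199 / 21.04 = 9.46 → use 10 bolts.

10 bolts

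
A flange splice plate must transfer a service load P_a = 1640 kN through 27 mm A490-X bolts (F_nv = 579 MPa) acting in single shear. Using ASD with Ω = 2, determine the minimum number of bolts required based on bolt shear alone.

A_b = π·27²/4 = 572.6 mm².
Per-bolt allowable strength R_n/Ω = 579 × 572.6 × 1 / 1000 / 2 = 165.8 kN.
n ≥ 1640 / 165.8 = 9.894 → use 10 bolts.

10 bolts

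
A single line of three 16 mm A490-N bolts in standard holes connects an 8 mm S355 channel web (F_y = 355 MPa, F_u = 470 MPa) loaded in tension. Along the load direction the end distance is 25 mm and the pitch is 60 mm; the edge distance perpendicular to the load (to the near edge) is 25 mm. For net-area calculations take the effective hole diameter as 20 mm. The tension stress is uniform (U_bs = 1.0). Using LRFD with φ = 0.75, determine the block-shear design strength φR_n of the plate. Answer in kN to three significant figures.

203 kN

Shear plane L_v = 25 + 2·60 = 145 mm; A_gv = 145 × 8 = 1160 mm².
A_nv = (145 − 2.5·20) × 8 = 760 mm².
A_nt = (25 − 0.5·20) × 8 = 120 mm².
0.6 F_u A_nv = 214.3 kN; 0.6 F_y A_gv = 247.1 kN → shear rupture governs the shear term.
R_n = 214.3 + 1.0 × 470 × 120 / 1000 = 270.7 kN.
Design strength φR_n = 0.75 × 270.7 = 203 kN.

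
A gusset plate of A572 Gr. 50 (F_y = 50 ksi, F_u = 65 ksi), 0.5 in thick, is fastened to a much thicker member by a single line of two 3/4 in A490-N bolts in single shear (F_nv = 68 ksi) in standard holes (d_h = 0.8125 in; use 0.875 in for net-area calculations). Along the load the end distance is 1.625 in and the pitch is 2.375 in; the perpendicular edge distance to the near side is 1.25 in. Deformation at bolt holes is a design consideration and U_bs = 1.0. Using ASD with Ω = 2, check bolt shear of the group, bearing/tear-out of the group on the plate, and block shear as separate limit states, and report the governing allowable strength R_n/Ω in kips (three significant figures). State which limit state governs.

30 kips (bolt shear governs)

Bolt shear: A_b = π·0.75²/4 = 0.4418 in²; R_n = 68 × 0.4418 × 2 × 1 = 60.08 kips → 60.08 / 2 = 30 kips.
Bearing: edge l_c = 1.219, r_n = 47.53 kips; interior l_c = 1.562, r_n = 58.5 kips; R_n = 47.53 + 1·58.5 = 106 kips → 53 kips.
Block shear: A_gv = 2, A_nv = 1.344, A_nt = 0.4062 in²; R_n = min(0.6F_uA_nv, 0.6F_yA_gv) + U_bs·F_u·A_nt = 78.81 kips → 39.4 kips.
Bolt shear governs: 30 kips.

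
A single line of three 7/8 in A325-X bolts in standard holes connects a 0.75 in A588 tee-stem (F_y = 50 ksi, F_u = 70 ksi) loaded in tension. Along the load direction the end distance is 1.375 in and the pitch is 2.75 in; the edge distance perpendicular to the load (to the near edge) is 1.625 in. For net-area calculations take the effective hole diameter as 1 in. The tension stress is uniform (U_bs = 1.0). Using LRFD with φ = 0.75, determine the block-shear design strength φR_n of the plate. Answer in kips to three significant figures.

Shear plane L_v = 1.375 + 2·2.75 = 6.875 in; A_gv = 6.875 × 0.75 = 5.156 in².
A_nv = (6.875 − 2.5·1) × 0.75 = 3.281 in².
A_nt = (1.625 − 0.5·1) × 0.75 = 0.8438 in².
0.6 F_u A_nv = 137.8 kips; 0.6 F_y A_gv = 154.7 kips → shear rupture governs the shear term.
R_n = 137.8 + 1.0 × 70 × 0.8438 = 196.9 kips.
Design strength φR_n = 0.75 × 196.9 = 148 kips.

148 kips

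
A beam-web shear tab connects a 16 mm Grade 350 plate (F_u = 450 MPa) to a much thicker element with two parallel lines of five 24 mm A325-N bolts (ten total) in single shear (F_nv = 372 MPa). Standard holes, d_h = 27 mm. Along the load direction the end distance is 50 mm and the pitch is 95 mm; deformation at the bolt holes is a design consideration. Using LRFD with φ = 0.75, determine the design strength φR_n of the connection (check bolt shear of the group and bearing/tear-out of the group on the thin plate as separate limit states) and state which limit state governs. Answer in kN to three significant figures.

1260 kN (bolt shear governs)

Bolt shear: A_b = π·24²/4 = 452.4 mm²; R_n = 372 × 452.4 × 10 × 1 / 1000 = 1683 kN → 0.75 × 1683 = 1260 kN.
Bearing (1.2 l_c t F_u ≤ 2.4 d t F_u): upper limit = 2.4·24·16·450 / 1000 = 414.7 kN.
  Edge l_c = 50 − 27/2 = 36.5 → r_n = 315.4 kN; interior l_c = 95 − 27 = 68 → r_n = 414.7 kN.
  R_n,bearing = 2·315.4 + 8·414.7 = 3948 kN → 0.75 × 3948 = 2960 kN.
Bolt shear governs: 1260 kN.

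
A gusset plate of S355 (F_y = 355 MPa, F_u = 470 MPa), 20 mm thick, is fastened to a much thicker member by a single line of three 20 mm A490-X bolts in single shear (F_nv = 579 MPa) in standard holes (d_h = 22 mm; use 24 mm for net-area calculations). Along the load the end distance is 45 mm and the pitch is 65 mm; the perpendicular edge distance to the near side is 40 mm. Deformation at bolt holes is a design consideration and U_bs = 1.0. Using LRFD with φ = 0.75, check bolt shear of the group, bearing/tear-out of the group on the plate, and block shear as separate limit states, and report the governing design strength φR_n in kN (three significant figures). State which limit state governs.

409 kN (bolt shear governs)

Bolt shear: A_b = π·20²/4 = 314.2 mm²; R_n = 579 × 314.2 × 3 × 1 / 1000 = 545.7 kN → 0.75 × 545.7 = 409 kN.
Bearing: edge l_c = 34, r_n = 383.5 kN; interior l_c = 43, r_n = 451.2 kN; R_n = 383.5 + 2·451.2 = 1286 kN → 964 kN.
Block shear: A_gv = 3500, A_nv = 2300, A_nt = 560 mm²; R_n = min(0.6F_uA_nv, 0.6F_yA_gv) + U_bs·F_u·A_nt = 911.8 kN → 684 kN.
Bolt shear governs: 409 kN.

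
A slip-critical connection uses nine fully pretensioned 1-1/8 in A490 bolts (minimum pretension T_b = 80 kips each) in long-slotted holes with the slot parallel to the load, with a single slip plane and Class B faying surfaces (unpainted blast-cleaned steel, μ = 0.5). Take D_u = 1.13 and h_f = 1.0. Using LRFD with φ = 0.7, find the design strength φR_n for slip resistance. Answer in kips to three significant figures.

285 kips

R_n = μ · D_u · h_f · T_b · n_s · n_b = 0.5 × 1.13 × 1.0 × 80 × 1 × 9 = 406.8 kips.
Design strength φR_n = 0.7 × 406.8 = 285 kips.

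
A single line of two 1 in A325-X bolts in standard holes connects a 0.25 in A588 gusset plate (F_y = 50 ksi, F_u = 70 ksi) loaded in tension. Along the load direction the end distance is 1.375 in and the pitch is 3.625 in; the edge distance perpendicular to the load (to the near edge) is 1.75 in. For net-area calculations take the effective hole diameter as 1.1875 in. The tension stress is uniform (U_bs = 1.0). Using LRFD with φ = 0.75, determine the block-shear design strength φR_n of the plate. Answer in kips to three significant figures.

Shear plane L_v = 1.375 + 1·3.625 = 5 in; A_gv = 5 × 0.25 = 1.25 in².
A_nv = (5 − 1.5·1.1875) × 0.25 = 0.8047 in².
A_nt = (1.75 − 0.5·1.1875) × 0.25 = 0.2891 in².
0.6 F_u A_nv = 33.8 kips; 0.6 F_y A_gv = 37.5 kips → shear rupture governs the shear term.
R_n = 33.8 + 1.0 × 70 × 0.2891 = 54.03 kips.
Design strength φR_n = 0.75 × 54.03 = 40.5 kips.

40.5 kips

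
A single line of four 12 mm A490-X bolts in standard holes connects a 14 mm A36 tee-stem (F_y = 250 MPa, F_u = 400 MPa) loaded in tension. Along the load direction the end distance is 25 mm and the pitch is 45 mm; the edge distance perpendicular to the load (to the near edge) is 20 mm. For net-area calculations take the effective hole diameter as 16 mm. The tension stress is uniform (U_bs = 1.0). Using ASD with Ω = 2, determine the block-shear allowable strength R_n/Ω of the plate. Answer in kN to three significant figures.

Shear plane L_v = 25 + 3·45 = 160 mm; A_gv = 160 × 14 = 2240 mm².
A_nv = (160 − 3.5·16) × 14 = 1456 mm².
A_nt = (20 − 0.5·16) × 14 = 168 mm².
0.6 F_u A_nv = 349.4 kN; 0.6 F_y A_gv = 336 kN → shear yielding governs the shear term.
R_n = 336 + 1.0 × 400 × 168 / 1000 = 403.2 kN.
Allowable strength R_n/Ω = 403.2 / 2 = 202 kN.

202 kN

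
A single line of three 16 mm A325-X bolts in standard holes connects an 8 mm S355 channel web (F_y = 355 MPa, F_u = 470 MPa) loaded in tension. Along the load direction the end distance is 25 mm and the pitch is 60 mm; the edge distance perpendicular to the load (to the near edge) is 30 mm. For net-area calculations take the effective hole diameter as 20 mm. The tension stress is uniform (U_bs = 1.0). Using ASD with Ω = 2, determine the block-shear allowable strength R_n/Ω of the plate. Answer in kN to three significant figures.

Shear plane L_v = 25 + 2·60 = 145 mm; A_gv = 145 × 8 = 1160 mm².
A_nv = (145 − 2.5·20) × 8 = 760 mm².
A_nt = (30 − 0.5·20) × 8 = 160 mm².
0.6 F_u A_nv = 214.3 kN; 0.6 F_y A_gv = 247.1 kN → shear rupture governs the shear term.
R_n = 214.3 + 1.0 × 470 × 160 / 1000 = 289.5 kN.
Allowable strength R_n/Ω = 289.5 / 2 = 145 kN.

145 kN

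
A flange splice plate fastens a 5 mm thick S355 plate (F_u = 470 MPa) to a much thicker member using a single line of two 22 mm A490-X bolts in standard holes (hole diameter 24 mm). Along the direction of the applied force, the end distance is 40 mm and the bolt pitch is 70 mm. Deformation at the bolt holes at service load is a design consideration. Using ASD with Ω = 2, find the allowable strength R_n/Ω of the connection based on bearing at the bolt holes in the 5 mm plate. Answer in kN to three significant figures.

102 kN

Per bolt r_n = 1.2 l_c t F_u ≤ 2.4 d t F_u; upper limit = 2.4 × 22 × 5 × 470 / 1000 = 124.1 kN.
Edge bolt: l_c = 40 − 24/2 = 28 mm → 1.2 × 28 × 5 × 470 / 1000 = 78.96 → r_n = 78.96 kN.
Interior bolts: l_c = 70 − 24 = 46 mm → 1.2 × 46 × 5 × 470 / 1000 = 129.7 → r_n = 124.1 kN.
R_n = 1 × 78.96 + 1 × 124.1 = 203 kN.
Allowable strength R_n/Ω = 203 / 2 = 102 kN.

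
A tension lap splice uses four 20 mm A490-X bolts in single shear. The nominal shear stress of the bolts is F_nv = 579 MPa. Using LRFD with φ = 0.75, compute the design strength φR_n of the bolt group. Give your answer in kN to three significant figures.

A_b = π × 20² / 4 = 314.2 mm².
R_n = F_nv · A_b · n · n_s = 579 × 314.2 × 4 × 1 / 1000 = 727.6 kN.
Design strength φR_n = 0.75 × 727.6 = 546 kN.

546 kN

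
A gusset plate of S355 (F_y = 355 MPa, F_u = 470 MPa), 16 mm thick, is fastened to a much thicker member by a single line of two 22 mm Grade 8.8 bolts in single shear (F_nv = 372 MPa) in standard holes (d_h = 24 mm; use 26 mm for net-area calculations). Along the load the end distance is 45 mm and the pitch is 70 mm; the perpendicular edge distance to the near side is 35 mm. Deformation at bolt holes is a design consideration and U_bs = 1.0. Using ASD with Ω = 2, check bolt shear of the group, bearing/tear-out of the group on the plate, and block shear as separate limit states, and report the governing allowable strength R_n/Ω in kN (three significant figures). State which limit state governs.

141 kN (bolt shear governs)

Bolt shear: A_b = π·22²/4 = 380.1 mm²; R_n = 372 × 380.1 × 2 × 1 / 1000 = 282.8 kN → 282.8 / 2 = 141 kN.
Bearing: edge l_c = 33, r_n = 297.8 kN; interior l_c = 46, r_n = 397.1 kN; R_n = 297.8 + 1·397.1 = 694.8 kN → 347 kN.
Block shear: A_gv = 1840, A_nv = 1216, A_nt = 352 mm²; R_n = min(0.6F_uA_nv, 0.6F_yA_gv) + U_bs·F_u·A_nt = 508.4 kN → 254 kN.
Bolt shear governs: 141 kN.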